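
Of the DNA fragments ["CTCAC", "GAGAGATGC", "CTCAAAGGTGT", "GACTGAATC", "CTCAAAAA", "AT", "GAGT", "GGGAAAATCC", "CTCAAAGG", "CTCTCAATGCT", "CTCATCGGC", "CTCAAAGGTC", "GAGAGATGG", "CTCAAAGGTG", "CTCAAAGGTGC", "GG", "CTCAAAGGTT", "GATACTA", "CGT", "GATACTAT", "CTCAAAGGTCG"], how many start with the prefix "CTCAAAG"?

Traverse to the node for "CTCAAAG", then collect every word in that subtree.
Words under "CTCAAAG": CTCAAAGG, CTCAAAGGTC, CTCAAAGGTCG, CTCAAAGGTG, CTCAAAGGTGC, CTCAAAGGTGT, CTCAAAGGTT
Count: 7

7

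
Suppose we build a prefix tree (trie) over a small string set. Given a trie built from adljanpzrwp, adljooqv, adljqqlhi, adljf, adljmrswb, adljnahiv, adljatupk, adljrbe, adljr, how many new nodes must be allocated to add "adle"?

"adl" is already a path in the trie; the remaining "e" must be added.
New nodes needed: |"adle"| − 3 = 4 − 3 = 1.

1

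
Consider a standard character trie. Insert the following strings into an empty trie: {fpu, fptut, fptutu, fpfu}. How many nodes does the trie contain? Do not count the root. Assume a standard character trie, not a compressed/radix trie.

Count nodes per top-level branch (shared prefixes stored once):
  'f'-branch (fpfu, fptut, fptutu, fpu): 9 nodes
Sum: 9

9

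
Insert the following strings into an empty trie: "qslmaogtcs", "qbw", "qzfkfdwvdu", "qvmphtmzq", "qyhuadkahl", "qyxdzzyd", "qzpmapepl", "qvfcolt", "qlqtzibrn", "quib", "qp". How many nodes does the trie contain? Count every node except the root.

Count nodes per top-level branch (shared prefixes stored once):
  'q'-branch (qbw, qlqtzibrn, qp, qslmaogtcs, quib, qvfcolt, qvmphtmzq, qyhuadkahl, qyxdzzyd, qzfkfdwvdu, qzpmapepl): 68 nodes
Sum: 68

68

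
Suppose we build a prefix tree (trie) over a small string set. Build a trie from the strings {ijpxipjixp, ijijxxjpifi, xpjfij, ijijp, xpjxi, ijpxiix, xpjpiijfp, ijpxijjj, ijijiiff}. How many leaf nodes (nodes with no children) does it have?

9

A leaf is a node with no children — equivalently, the end of a word that is not a proper prefix of any other stored word.
Those words: "ijijiiff", "ijijp", "ijijxxjpifi", "ijpxiix", "ijpxijjj", "ijpxipjixp", "xpjfij", "xpjpiijfp", "xpjxi"
Leaf count: 9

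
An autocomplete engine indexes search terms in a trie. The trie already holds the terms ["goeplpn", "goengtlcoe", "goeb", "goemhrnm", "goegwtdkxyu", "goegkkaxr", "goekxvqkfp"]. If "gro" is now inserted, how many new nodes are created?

Walking "gro" from the root, the first 1 characters ("g") follow existing edges; "r" is the first miss.
New nodes needed: |"gro"| − 1 = 3 − 1 = 2.

2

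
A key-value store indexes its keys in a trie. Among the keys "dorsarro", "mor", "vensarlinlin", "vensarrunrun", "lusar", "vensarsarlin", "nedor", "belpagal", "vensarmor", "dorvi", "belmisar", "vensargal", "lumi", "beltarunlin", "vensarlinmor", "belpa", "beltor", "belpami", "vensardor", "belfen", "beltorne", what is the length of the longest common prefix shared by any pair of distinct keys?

9

Look for the deepest trie node that still has at least two words in its subtree.
"vensarlinlin" and "vensarlinmor" agree on "vensarlin" (9 characters) before diverging; nothing deeper is shared.
Longest shared-prefix length: 9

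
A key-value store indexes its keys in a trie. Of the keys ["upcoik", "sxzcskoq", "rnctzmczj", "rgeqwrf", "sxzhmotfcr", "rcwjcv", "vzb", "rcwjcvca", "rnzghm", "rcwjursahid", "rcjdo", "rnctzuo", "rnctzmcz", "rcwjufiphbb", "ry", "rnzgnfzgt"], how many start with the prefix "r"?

12

Filter for entries beginning with "r":
Matches: "rcjdo", "rcwjcv", "rcwjcvca", "rcwjufiphbb", "rcwjursahid", "rgeqwrf", "rnctzmcz", "rnctzmczj", "rnctzuo", "rnzghm", "rnzgnfzgt", "ry"
Count: 12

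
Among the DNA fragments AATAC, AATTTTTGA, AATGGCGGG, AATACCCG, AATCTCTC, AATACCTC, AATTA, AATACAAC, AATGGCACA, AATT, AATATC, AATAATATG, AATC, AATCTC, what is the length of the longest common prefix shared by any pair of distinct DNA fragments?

The deepest shared node is where two words last agree before diverging.
"AATACCCG" and "AATACCTC" agree on "AATACC" (6 characters) before diverging; nothing deeper is shared.
Longest shared-prefix length: 6

6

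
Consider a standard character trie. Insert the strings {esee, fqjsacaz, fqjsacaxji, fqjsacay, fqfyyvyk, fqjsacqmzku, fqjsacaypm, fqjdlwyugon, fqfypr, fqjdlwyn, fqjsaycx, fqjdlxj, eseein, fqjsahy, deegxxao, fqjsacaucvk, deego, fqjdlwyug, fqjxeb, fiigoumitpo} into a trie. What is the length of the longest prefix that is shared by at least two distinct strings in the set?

9

Look for the deepest trie node that still has at least two words in its subtree.
e.g. "fqjdlwyug" and "fqjdlwyugon" share the prefix "fqjdlwyug" of length 9; no pair shares a longer one.
Longest shared-prefix length: 9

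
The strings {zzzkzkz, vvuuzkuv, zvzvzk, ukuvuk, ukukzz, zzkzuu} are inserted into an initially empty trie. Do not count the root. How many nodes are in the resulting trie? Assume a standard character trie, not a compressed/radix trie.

Trie structure (* marks end of a word):
(root)
├─ u
│  └─ k
│     └─ u
│        ├─ k
│        │  └─ z
│        │     └─ z *
│        └─ v
│           └─ u
│              └─ k *
├─ v
│  └─ v
│     └─ u
│        └─ u
│           └─ z
│              └─ k
│                 └─ u
│                    └─ v *
└─ z
   ├─ v
   │  └─ z
   │     └─ v
   │        └─ z
   │           └─ k *
   └─ z
      ├─ k
      │  └─ z
      │     └─ u
      │        └─ u *
      └─ z
         └─ k
            └─ z
               └─ k
                  └─ z *
Counting every labelled node above: 33.

33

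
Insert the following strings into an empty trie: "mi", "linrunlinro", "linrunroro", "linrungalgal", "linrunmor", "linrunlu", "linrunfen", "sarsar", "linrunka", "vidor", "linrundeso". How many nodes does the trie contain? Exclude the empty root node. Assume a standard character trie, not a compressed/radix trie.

47

Insert word by word; a character creates a node only if that edge doesn't already exist:
  "mi" → 2 new (m, i)
  "linrunlinro" → 11 new (l, i, n, r, u, n, l, i, n, r, o)
  "linrunroro" → prefix "linrun" already present; 4 new (r, o, r, o)
  "linrungalgal" → prefix "linrun" already present; 6 new (g, a, l, g, a, l)
  "linrunmor" → prefix "linrun" already present; 3 new (m, o, r)
  "linrunlu" → prefix "linrunl" already present; 1 new (u)
  "linrunfen" → prefix "linrun" already present; 3 new (f, e, n)
  "sarsar" → 6 new (s, a, r, s, a, r)
  "linrunka" → prefix "linrun" already present; 2 new (k, a)
  "vidor" → 5 new (v, i, d, o, r)
  "linrundeso" → prefix "linrun" already present; 4 new (d, e, s, o)
Total nodes = 2 + 11 + 4 + 6 + 3 + 1 + 3 + 6 + 2 + 5 + 4 = 47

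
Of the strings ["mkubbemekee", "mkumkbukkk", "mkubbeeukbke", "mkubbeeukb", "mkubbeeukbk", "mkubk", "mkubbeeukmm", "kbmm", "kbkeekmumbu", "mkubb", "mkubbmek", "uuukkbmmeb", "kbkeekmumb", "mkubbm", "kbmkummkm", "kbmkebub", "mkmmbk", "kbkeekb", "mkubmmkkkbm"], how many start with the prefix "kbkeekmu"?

Walk to "kbkeekmu"; the words in its subtree are exactly those with that prefix.
Words under "kbkeekmu": kbkeekmumb, kbkeekmumbu
Count: 2

2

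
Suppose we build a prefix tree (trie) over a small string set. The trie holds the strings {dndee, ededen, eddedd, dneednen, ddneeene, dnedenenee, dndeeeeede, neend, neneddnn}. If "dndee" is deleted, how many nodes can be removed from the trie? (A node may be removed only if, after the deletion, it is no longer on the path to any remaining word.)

0

Walk "dndee" from the leaf back toward the root, removing each node that no remaining word uses.
Every node on "dndee" is still needed (e.g. by "dndeeeeede"), so nothing is freed.
Nodes removed: 0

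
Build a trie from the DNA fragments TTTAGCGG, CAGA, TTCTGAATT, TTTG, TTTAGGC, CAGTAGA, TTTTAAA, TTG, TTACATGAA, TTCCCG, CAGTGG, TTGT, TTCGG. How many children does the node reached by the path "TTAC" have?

1

Walk "TTAC" from the root, arriving at one node.
Characters that immediately follow "TTAC" among the stored strings: {A}.
That node has 1 child edge.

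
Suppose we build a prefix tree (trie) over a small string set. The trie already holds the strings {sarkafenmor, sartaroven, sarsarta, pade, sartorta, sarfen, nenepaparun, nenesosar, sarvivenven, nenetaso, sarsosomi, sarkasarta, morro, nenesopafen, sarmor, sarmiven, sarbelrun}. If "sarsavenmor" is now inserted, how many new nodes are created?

"sarsa" is already a path in the trie; the remaining "venmor" must be added.
Each of the 6 remaining characters creates one node.

6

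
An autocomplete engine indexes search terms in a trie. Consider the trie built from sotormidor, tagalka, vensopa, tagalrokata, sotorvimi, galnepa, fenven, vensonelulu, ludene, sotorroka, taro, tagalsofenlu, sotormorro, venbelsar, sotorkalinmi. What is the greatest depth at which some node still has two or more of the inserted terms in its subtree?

Equivalently: take the maximum, over all pairs, of their longest common prefix length.
e.g. "sotormidor" and "sotormorro" share the prefix "sotorm" of length 6; no pair shares a longer one.
Longest shared-prefix length: 6

6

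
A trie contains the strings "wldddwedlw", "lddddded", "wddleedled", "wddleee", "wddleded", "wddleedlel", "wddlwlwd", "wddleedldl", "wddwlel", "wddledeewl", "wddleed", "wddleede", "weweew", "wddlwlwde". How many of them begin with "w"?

Traverse to the node for "w", then collect every word in that subtree.
Words under "w": wddleded, wddledeewl, wddleed, wddleede, wddleedldl, wddleedled, wddleedlel, wddleee, wddlwlwd, wddlwlwde, wddwlel, weweew, wldddwedlw
Count: 13

13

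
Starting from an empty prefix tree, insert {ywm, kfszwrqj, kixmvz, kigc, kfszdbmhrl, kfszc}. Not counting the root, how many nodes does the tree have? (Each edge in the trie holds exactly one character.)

25

For each word, the new-node count is its length minus the longest prefix already in the trie:
  "ywm" → 3 new (y, w, m)
  "kfszwrqj" → 8 new (k, f, s, z, w, r, q, j)
  "kixmvz" → prefix "k" already present; 5 new (i, x, m, v, z)
  "kigc" → prefix "ki" already present; 2 new (g, c)
  "kfszdbmhrl" → prefix "kfsz" already present; 6 new (d, b, m, h, r, l)
  "kfszc" → prefix "kfsz" already present; 1 new (c)
Total nodes = 3 + 8 + 5 + 2 + 6 + 1 = 25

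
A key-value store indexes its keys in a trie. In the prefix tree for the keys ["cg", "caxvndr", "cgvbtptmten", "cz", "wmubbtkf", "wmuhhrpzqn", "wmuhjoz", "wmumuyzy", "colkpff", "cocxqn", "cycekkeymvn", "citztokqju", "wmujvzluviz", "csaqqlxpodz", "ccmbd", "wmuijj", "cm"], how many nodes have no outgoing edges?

16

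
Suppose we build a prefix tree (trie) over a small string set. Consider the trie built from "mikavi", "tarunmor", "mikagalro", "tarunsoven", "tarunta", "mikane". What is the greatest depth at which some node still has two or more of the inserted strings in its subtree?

5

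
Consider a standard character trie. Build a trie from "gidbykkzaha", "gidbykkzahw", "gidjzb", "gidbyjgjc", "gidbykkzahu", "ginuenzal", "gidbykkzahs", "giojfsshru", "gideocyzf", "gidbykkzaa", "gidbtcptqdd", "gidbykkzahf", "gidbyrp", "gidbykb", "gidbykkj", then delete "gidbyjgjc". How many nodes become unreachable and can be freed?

A node on "gidbyjgjc"'s path can go only if nothing else ends at it or branches off below it.
The suffix "jgjc" (4 nodes) is used only by "gidbyjgjc"; the node for "gidby" still has the child "k", so pruning stops there.
Nodes removed: 4

4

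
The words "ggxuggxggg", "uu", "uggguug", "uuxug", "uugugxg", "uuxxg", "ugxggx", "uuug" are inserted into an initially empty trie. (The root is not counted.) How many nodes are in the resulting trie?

34

Trie structure (* marks end of a word):
(root)
├─ g
│  └─ g
│     └─ x
│        └─ u
│           └─ g
│              └─ g
│                 └─ x
│                    └─ g
│                       └─ g
│                          └─ g *
└─ u
   ├─ g
   │  ├─ g
   │  │  └─ g
   │  │     └─ u
   │  │        └─ u
   │  │           └─ g *
   │  └─ x
   │     └─ g
   │        └─ g
   │           └─ x *
   └─ u *
      ├─ g
      │  └─ u
      │     └─ g
      │        └─ x
      │           └─ g *
      ├─ u
      │  └─ g *
      └─ x
         ├─ u
         │  └─ g *
         └─ x
            └─ g *
Counting every labelled node above: 34.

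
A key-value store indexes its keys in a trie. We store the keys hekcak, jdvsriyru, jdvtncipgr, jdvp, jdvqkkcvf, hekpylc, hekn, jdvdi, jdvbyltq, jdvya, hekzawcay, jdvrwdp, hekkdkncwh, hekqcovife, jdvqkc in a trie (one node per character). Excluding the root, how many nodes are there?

Count nodes per top-level branch (shared prefixes stored once):
  'h'-branch (hekcak, hekkdkncwh, hekn, hekpylc, hekqcovife, hekzawcay): 31 nodes
  'j'-branch (jdvbyltq, jdvdi, jdvp, jdvqkc, jdvqkkcvf, jdvrwdp, jdvsriyru, jdvtncipgr, jdvya): 37 nodes
Sum: 68

68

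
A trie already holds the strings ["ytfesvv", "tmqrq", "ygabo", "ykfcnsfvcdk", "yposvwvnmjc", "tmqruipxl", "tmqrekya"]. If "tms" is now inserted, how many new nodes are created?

1

"tm" is already a path in the trie; the remaining "s" must be added.
Each of the 1 remaining characters creates one node.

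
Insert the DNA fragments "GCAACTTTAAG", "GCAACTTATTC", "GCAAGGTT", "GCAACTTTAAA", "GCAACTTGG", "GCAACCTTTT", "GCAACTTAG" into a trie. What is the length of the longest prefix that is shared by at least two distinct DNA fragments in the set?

10

Equivalently: take the maximum, over all pairs, of their longest common prefix length.
e.g. "GCAACTTTAAA" and "GCAACTTTAAG" share the prefix "GCAACTTTAA" of length 10; no pair shares a longer one.
Longest shared-prefix length: 10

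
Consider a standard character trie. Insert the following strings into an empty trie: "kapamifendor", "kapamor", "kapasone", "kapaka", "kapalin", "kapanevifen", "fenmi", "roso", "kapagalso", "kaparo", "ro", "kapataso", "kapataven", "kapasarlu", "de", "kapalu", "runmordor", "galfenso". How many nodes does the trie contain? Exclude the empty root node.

76

Insert word by word; a character creates a node only if that edge doesn't already exist:
  "kapamifendor" → 12 new (k, a, p, a, m, i, f, e, n, d, o, r)
  "kapamor" → prefix "kapam" already present; 2 new (o, r)
  "kapasone" → prefix "kapa" already present; 4 new (s, o, n, e)
  "kapaka" → prefix "kapa" already present; 2 new (k, a)
  "kapalin" → prefix "kapa" already present; 3 new (l, i, n)
  "kapanevifen" → prefix "kapa" already present; 7 new (n, e, v, i, f, e, n)
  "fenmi" → 5 new (f, e, n, m, i)
  "roso" → 4 new (r, o, s, o)
  "kapagalso" → prefix "kapa" already present; 5 new (g, a, l, s, o)
  "kaparo" → prefix "kapa" already present; 2 new (r, o)
  "ro" → prefix "ro" already present; 0 new (none)
  "kapataso" → prefix "kapa" already present; 4 new (t, a, s, o)
  "kapataven" → prefix "kapata" already present; 3 new (v, e, n)
  "kapasarlu" → prefix "kapas" already present; 4 new (a, r, l, u)
  "de" → 2 new (d, e)
  "kapalu" → prefix "kapal" already present; 1 new (u)
  "runmordor" → prefix "r" already present; 8 new (u, n, m, o, r, d, o, r)
  "galfenso" → 8 new (g, a, l, f, e, n, s, o)
Total nodes = 12 + 2 + 4 + 2 + 3 + 7 + 5 + 4 + 5 + 2 + 0 + 4 + 3 + 4 + 2 + 1 + 8 + 8 = 76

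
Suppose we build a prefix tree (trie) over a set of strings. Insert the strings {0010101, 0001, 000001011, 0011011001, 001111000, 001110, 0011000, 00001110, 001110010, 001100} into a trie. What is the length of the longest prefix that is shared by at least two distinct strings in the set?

Equivalently: take the maximum, over all pairs, of their longest common prefix length.
e.g. "001100" and "0011000" share the prefix "001100" of length 6; no pair shares a longer one.
Longest shared-prefix length: 6

6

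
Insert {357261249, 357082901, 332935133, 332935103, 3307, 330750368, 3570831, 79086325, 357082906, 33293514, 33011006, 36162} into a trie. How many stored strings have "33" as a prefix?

6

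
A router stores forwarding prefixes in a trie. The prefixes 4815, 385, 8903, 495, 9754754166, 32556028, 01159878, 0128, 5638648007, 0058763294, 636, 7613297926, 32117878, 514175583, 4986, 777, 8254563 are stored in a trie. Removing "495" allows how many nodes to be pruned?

A node on "495"'s path can go only if nothing else ends at it or branches off below it.
The suffix "5" (1 node) is used only by "495"; the node for "49" still has the child "8", so pruning stops there.
Nodes removed: 1

1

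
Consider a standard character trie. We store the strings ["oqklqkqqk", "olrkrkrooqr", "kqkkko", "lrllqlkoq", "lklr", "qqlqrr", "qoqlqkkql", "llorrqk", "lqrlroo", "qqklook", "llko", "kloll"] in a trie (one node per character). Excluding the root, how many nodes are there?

74

Count nodes per top-level branch (shared prefixes stored once):
  'k'-branch (kloll, kqkkko): 10 nodes
  'l'-branch (lklr, llko, llorrqk, lqrlroo, lrllqlkoq): 26 nodes
  'o'-branch (olrkrkrooqr, oqklqkqqk): 19 nodes
  'q'-branch (qoqlqkkql, qqklook, qqlqrr): 19 nodes
Sum: 74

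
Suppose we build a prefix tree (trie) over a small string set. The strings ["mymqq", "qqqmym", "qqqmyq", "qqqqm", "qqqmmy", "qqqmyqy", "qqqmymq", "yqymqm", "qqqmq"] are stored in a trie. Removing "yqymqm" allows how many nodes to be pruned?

6

A node on "yqymqm"'s path can go only if nothing else ends at it or branches off below it.
No other word shares any prefix with "yqymqm", so all 6 of its nodes go.
Nodes removed: 6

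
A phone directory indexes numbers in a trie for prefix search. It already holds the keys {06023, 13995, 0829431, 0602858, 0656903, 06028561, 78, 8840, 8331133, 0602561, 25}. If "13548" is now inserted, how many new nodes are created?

3

The longest prefix of "13548" already in the trie is "13" (length 2).
So 5 − 2 = 3 new nodes.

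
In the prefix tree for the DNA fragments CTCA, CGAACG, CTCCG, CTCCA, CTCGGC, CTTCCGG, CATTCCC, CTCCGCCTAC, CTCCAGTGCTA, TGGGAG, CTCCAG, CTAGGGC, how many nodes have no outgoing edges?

Leaves are exactly the stored words that no other stored word extends.
Those words: "CATTCCC", "CGAACG", "CTAGGGC", "CTCA", "CTCCAGTGCTA", "CTCCGCCTAC", "CTCGGC", "CTTCCGG", "TGGGAG"
Leaf count: 9

9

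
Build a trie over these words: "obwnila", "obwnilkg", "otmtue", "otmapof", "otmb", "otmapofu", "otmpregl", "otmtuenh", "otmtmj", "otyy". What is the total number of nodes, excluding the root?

31

For each word, the new-node count is its length minus the longest prefix already in the trie:
  "obwnila" → 7 new (o, b, w, n, i, l, a)
  "obwnilkg" → prefix "obwnil" already present; 2 new (k, g)
  "otmtue" → prefix "o" already present; 5 new (t, m, t, u, e)
  "otmapof" → prefix "otm" already present; 4 new (a, p, o, f)
  "otmb" → prefix "otm" already present; 1 new (b)
  "otmapofu" → prefix "otmapof" already present; 1 new (u)
  "otmpregl" → prefix "otm" already present; 5 new (p, r, e, g, l)
  "otmtuenh" → prefix "otmtue" already present; 2 new (n, h)
  "otmtmj" → prefix "otmt" already present; 2 new (m, j)
  "otyy" → prefix "ot" already present; 2 new (y, y)
Total nodes = 7 + 2 + 5 + 4 + 1 + 1 + 5 + 2 + 2 + 2 = 31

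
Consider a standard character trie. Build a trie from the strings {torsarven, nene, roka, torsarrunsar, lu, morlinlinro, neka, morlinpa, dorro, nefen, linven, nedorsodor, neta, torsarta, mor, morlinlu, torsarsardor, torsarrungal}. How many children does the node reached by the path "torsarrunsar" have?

Follow the path "torsarrunsar" to its node, then look at its outgoing edges.
No stored string extends past "torsarrunsar".
That node has 0 child edges.

0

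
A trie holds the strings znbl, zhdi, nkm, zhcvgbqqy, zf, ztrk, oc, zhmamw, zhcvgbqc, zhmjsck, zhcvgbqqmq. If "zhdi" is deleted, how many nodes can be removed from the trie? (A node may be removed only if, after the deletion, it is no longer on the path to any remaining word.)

2

After clearing the end-marker at "zhdi", prune upward until reaching a node still needed by another word.
The suffix "di" (2 nodes) is used only by "zhdi"; the node for "zh" still has the child "c", so pruning stops there.
Nodes removed: 2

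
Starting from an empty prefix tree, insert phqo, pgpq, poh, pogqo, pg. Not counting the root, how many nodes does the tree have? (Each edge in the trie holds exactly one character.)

12

Count nodes per top-level branch (shared prefixes stored once):
  'p'-branch (pg, pgpq, phqo, pogqo, poh): 12 nodes
Sum: 12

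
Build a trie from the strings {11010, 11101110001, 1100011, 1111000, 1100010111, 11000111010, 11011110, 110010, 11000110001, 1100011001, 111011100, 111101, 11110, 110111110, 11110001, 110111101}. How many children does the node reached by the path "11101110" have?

1

Follow the path "11101110" to its node, then look at its outgoing edges.
Distinct next characters after "11101110": 0.
That node has 1 child edge.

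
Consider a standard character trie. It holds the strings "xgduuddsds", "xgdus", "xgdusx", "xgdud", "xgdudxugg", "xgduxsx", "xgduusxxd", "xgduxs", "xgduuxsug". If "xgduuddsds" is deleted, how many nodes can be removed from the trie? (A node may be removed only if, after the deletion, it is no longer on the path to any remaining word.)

Walk "xgduuddsds" from the leaf back toward the root, removing each node that no remaining word uses.
The suffix "ddsds" (5 nodes) is used only by "xgduuddsds"; the node for "xgduu" still has the child "s", so pruning stops there.
Nodes removed: 5

5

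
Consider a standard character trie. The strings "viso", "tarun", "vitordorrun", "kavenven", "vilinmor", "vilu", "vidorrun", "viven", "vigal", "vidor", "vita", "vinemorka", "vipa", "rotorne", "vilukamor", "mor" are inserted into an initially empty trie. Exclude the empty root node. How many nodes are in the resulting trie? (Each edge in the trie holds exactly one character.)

70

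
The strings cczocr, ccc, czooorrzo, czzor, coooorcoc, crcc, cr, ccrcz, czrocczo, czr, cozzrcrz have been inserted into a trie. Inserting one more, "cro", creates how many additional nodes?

1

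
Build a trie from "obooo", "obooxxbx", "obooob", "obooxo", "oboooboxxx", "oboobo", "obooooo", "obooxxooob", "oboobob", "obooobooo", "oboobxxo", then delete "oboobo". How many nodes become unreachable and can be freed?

0

A node on "oboobo"'s path can go only if nothing else ends at it or branches off below it.
Every node on "oboobo" is still needed (e.g. by "oboobob"), so nothing is freed.
Nodes removed: 0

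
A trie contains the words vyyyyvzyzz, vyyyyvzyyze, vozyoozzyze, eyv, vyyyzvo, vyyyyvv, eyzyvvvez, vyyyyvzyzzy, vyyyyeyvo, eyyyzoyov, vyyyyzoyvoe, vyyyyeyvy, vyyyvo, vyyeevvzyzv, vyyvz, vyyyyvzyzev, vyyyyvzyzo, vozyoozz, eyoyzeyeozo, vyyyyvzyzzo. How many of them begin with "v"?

Walk to "v"; the words in its subtree are exactly those with that prefix.
Words under "v": vozyoozz, vozyoozzyze, vyyeevvzyzv, vyyvz, vyyyvo, vyyyyeyvo, vyyyyeyvy, vyyyyvv, vyyyyvzyyze, vyyyyvzyzev, vyyyyvzyzo, vyyyyvzyzz, vyyyyvzyzzo, vyyyyvzyzzy, vyyyyzoyvoe, vyyyzvo
Count: 16

16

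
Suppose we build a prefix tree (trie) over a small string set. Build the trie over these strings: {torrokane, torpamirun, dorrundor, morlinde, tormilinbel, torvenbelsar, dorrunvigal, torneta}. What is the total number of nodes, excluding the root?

Trace insertions, counting only characters that open a new branch:
  "torrokane" → 9 new (t, o, r, r, o, k, a, n, e)
  "torpamirun" → prefix "tor" already present; 7 new (p, a, m, i, r, u, n)
  "dorrundor" → 9 new (d, o, r, r, u, n, d, o, r)
  "morlinde" → 8 new (m, o, r, l, i, n, d, e)
  "tormilinbel" → prefix "tor" already present; 8 new (m, i, l, i, n, b, e, l)
  "torvenbelsar" → prefix "tor" already present; 9 new (v, e, n, b, e, l, s, a, r)
  "dorrunvigal" → prefix "dorrun" already present; 5 new (v, i, g, a, l)
  "torneta" → prefix "tor" already present; 4 new (n, e, t, a)
Total nodes = 9 + 7 + 9 + 8 + 8 + 9 + 5 + 4 = 59

59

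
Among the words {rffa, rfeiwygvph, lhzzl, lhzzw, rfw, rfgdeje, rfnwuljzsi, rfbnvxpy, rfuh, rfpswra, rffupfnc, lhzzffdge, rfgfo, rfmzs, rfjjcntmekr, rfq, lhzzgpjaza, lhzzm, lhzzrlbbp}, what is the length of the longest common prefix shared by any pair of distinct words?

4

The deepest shared node is where two words last agree before diverging.
"lhzzffdge" and "lhzzgpjaza" agree on "lhzz" (4 characters) before diverging; nothing deeper is shared.
Longest shared-prefix length: 4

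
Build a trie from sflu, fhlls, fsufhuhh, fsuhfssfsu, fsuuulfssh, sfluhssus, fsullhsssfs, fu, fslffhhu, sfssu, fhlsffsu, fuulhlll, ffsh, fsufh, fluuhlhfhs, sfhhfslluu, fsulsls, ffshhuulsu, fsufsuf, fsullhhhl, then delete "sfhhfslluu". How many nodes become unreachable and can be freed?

8

After clearing the end-marker at "sfhhfslluu", prune upward until reaching a node still needed by another word.
The suffix "hhfslluu" (8 nodes) is used only by "sfhhfslluu"; the node for "sf" still has the child "l", so pruning stops there.
Nodes removed: 8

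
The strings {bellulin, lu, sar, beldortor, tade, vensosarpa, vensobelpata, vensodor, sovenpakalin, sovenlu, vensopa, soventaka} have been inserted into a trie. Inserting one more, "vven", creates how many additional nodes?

Walking "vven" from the root, the first 1 characters ("v") follow existing edges; "v" is the first miss.
New nodes needed: |"vven"| − 1 = 4 − 1 = 3.

3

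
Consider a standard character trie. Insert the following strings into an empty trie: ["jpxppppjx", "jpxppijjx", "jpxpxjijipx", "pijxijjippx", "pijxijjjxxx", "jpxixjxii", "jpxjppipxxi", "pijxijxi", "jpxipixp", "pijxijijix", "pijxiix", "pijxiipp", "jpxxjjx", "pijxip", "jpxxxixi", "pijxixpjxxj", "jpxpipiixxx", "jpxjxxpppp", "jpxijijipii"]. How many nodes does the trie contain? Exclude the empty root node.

98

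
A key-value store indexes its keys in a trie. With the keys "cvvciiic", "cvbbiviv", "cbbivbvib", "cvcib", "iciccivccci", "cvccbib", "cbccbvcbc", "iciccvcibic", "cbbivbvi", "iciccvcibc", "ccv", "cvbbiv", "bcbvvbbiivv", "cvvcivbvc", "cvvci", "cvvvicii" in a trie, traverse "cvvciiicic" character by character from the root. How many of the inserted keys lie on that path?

2

Traverse "cvvciiicic" character by character; count nodes along the way that are marked as word ends.
Prefixes of the query that are stored words: "cvvci", "cvvciiic"
Count: 2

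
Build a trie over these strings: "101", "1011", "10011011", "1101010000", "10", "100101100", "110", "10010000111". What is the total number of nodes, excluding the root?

Trie structure (* marks end of a word):
(root)
└─ 1
   ├─ 0 *
   │  ├─ 0
   │  │  └─ 1
   │  │     ├─ 0
   │  │     │  ├─ 0
   │  │     │  │  └─ 0
   │  │     │  │     └─ 0
   │  │     │  │        └─ 1
   │  │     │  │           └─ 1
   │  │     │  │              └─ 1 *
   │  │     │  └─ 1
   │  │     │     └─ 1
   │  │     │        └─ 0
   │  │     │           └─ 0 *
   │  │     └─ 1
   │  │        └─ 0
   │  │           └─ 1
   │  │              └─ 1 *
   │  └─ 1 *
   │     └─ 1 *
   └─ 1
      └─ 0 *
         └─ 1
            └─ 0
               └─ 1
                  └─ 0
                     └─ 0
                        └─ 0
                           └─ 0 *
Counting every labelled node above: 30.

30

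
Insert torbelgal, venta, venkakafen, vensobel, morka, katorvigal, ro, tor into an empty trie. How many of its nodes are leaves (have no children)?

A leaf is a node with no children — equivalently, the end of a word that is not a proper prefix of any other stored word.
Those words: "katorvigal", "morka", "ro", "torbelgal", "venkakafen", "vensobel", "venta"
Leaf count: 7

7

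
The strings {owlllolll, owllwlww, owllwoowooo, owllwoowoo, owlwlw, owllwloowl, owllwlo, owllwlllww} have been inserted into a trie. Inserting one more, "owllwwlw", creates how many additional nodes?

3

The longest prefix of "owllwwlw" already in the trie is "owllw" (length 5).
New nodes needed: |"owllwwlw"| − 5 = 8 − 5 = 3.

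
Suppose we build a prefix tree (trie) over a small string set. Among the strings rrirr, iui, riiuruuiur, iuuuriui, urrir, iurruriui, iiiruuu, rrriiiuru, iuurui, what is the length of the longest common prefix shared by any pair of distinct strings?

Equivalently: take the maximum, over all pairs, of their longest common prefix length.
"iuurui" and "iuuuriui" agree on "iuu" (3 characters) before diverging; nothing deeper is shared.
Longest shared-prefix length: 3

3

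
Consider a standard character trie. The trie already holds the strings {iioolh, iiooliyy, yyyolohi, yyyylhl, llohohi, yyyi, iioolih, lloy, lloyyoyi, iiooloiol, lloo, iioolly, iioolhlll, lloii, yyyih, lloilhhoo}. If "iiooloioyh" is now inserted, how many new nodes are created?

2

The longest prefix of "iiooloioyh" already in the trie is "iiooloio" (length 8).
So 10 − 8 = 2 new nodes.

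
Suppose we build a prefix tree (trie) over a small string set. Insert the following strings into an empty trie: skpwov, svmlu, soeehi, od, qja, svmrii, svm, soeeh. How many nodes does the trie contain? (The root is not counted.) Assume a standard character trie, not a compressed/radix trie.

23

Insert word by word; a character creates a node only if that edge doesn't already exist:
  "skpwov" → 6 new (s, k, p, w, o, v)
  "svmlu" → prefix "s" already present; 4 new (v, m, l, u)
  "soeehi" → prefix "s" already present; 5 new (o, e, e, h, i)
  "od" → 2 new (o, d)
  "qja" → 3 new (q, j, a)
  "svmrii" → prefix "svm" already present; 3 new (r, i, i)
  "svm" → prefix "svm" already present; 0 new (none)
  "soeeh" → prefix "soeeh" already present; 0 new (none)
Total nodes = 6 + 4 + 5 + 2 + 3 + 3 + 0 + 0 = 23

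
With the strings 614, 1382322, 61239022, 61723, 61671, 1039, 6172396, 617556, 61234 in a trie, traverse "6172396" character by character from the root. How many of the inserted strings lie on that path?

2

Traverse "6172396" character by character; count nodes along the way that are marked as word ends.
Prefixes of the query that are stored words: "61723", "6172396"
Count: 2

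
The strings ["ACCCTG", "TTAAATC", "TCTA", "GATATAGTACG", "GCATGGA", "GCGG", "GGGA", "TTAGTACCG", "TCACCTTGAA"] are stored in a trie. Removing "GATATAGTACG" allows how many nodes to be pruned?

After clearing the end-marker at "GATATAGTACG", prune upward until reaching a node still needed by another word.
The suffix "ATATAGTACG" (10 nodes) is used only by "GATATAGTACG"; the node for "G" still has the child "C", so pruning stops there.
Nodes removed: 10

10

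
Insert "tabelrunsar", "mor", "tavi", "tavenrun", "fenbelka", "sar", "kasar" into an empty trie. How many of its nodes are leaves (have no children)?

Leaves are exactly the stored words that no other stored word extends.
Those words: "fenbelka", "kasar", "mor", "sar", "tabelrunsar", "tavenrun", "tavi"
Leaf count: 7

7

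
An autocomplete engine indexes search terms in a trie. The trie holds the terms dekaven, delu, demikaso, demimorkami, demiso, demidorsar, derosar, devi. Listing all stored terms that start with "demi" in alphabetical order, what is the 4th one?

demiso

Words with prefix "demi", in lexicographic order: "demidorsar", "demikaso", "demimorkami", "demiso"
The 4th is demiso.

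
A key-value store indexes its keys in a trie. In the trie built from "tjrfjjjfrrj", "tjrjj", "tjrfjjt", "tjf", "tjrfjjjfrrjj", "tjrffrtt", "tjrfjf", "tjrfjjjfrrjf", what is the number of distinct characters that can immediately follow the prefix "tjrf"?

2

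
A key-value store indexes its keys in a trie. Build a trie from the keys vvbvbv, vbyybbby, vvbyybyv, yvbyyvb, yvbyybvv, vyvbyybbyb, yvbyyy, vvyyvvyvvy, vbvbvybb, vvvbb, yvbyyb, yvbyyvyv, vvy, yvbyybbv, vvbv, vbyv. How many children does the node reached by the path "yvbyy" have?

3

Follow the path "yvbyy" to its node, then look at its outgoing edges.
Distinct next characters after "yvbyy": b, v, y.
That node has 3 child edges.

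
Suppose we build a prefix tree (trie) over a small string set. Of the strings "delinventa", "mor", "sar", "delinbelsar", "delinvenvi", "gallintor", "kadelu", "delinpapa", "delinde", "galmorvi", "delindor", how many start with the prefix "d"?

6

Filter for entries beginning with "d":
Matches: "delinbelsar", "delinde", "delindor", "delinpapa", "delinventa", "delinvenvi"
Count: 6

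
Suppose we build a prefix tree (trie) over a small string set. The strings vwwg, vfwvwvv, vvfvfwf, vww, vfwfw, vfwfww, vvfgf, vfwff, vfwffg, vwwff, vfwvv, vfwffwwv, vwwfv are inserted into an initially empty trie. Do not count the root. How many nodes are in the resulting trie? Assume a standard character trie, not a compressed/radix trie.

Trie structure (* marks end of a word):
(root)
└─ v
   ├─ f
   │  └─ w
   │     ├─ f
   │     │  ├─ f *
   │     │  │  ├─ g *
   │     │  │  └─ w
   │     │  │     └─ w
   │     │  │        └─ v *
   │     │  └─ w *
   │     │     └─ w *
   │     └─ v
   │        ├─ v *
   │        └─ w
   │           └─ v
   │              └─ v *
   ├─ v
   │  └─ f
   │     ├─ g
   │     │  └─ f *
   │     └─ v
   │        └─ f
   │           └─ w
   │              └─ f *
   └─ w
      └─ w *
         ├─ f
         │  ├─ f *
         │  └─ v *
         └─ g *
Counting every labelled node above: 30.

30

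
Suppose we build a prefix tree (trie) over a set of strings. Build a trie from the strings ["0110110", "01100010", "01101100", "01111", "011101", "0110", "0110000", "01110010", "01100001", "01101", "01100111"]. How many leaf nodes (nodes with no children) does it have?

7

A leaf is a node with no children — equivalently, the end of a word that is not a proper prefix of any other stored word.
Those words: "01100001", "01100010", "01100111", "01101100", "01110010", "011101", "01111"
Leaf count: 7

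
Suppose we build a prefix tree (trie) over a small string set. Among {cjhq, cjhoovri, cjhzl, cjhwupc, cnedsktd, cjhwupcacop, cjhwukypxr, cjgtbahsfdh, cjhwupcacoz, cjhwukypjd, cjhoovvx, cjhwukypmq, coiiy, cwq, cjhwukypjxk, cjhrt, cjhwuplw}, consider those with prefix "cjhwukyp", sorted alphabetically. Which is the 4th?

cjhwukypxr

DFS of the "cjhwukyp" subtree visits, in order: "cjhwukypjd", "cjhwukypjxk", "cjhwukypmq", "cjhwukypxr"
The 4th is cjhwukypxr.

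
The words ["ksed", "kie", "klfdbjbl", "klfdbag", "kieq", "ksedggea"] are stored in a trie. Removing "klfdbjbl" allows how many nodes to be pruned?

3

After clearing the end-marker at "klfdbjbl", prune upward until reaching a node still needed by another word.
The suffix "jbl" (3 nodes) is used only by "klfdbjbl"; the node for "klfdb" still has the child "a", so pruning stops there.
Nodes removed: 3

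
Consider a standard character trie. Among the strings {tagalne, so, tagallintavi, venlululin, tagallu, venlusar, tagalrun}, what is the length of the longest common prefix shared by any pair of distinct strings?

Equivalently: take the maximum, over all pairs, of their longest common prefix length.
e.g. "tagallintavi" and "tagallu" share the prefix "tagall" of length 6; no pair shares a longer one.
Longest shared-prefix length: 6

6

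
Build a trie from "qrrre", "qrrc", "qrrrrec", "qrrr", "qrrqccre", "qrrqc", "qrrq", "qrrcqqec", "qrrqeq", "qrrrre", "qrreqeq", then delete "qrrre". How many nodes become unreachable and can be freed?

1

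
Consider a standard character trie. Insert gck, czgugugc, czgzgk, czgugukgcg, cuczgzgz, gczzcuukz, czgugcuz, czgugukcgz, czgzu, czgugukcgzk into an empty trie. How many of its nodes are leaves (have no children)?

Leaves are exactly the stored words that no other stored word extends.
Those words: "cuczgzgz", "czgugcuz", "czgugugc", "czgugukcgzk", "czgugukgcg", "czgzgk", "czgzu", "gck", "gczzcuukz"
Leaf count: 9

9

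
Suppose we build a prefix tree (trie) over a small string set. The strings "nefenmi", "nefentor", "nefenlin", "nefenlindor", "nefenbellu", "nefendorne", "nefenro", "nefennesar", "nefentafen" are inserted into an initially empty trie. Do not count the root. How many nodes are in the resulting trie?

37

Count nodes per top-level branch (shared prefixes stored once):
  'n'-branch (nefenbellu, nefendorne, nefenlin, nefenlindor, nefenmi, nefennesar, nefenro, nefentafen, nefentor): 37 nodes
Sum: 37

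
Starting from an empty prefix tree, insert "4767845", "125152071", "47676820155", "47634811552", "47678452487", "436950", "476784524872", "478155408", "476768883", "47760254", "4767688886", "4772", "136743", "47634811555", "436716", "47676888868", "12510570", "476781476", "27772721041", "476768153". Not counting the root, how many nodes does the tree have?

Insert word by word; a character creates a node only if that edge doesn't already exist:
  "4767845" → 7 new (4, 7, 6, 7, 8, 4, 5)
  "125152071" → 9 new (1, 2, 5, 1, 5, 2, 0, 7, 1)
  "47676820155" → prefix "4767" already present; 7 new (6, 8, 2, 0, 1, 5, 5)
  "47634811552" → prefix "476" already present; 8 new (3, 4, 8, 1, 1, 5, 5, 2)
  "47678452487" → prefix "4767845" already present; 4 new (2, 4, 8, 7)
  "436950" → prefix "4" already present; 5 new (3, 6, 9, 5, 0)
  "476784524872" → prefix "47678452487" already present; 1 new (2)
  "478155408" → prefix "47" already present; 7 new (8, 1, 5, 5, 4, 0, 8)
  "476768883" → prefix "476768" already present; 3 new (8, 8, 3)
  "47760254" → prefix "47" already present; 6 new (7, 6, 0, 2, 5, 4)
  "4767688886" → prefix "47676888" already present; 2 new (8, 6)
  "4772" → prefix "477" already present; 1 new (2)
  "136743" → prefix "1" already present; 5 new (3, 6, 7, 4, 3)
  "47634811555" → prefix "4763481155" already present; 1 new (5)
  "436716" → prefix "436" already present; 3 new (7, 1, 6)
  "47676888868" → prefix "4767688886" already present; 1 new (8)
  "12510570" → prefix "1251" already present; 4 new (0, 5, 7, 0)
  "476781476" → prefix "47678" already present; 4 new (1, 4, 7, 6)
  "27772721041" → 11 new (2, 7, 7, 7, 2, 7, 2, 1, 0, 4, 1)
  "476768153" → prefix "476768" already present; 3 new (1, 5, 3)
Total nodes = 7 + 9 + 7 + 8 + 4 + 5 + 1 + 7 + 3 + 6 + 2 + 1 + 5 + 1 + 3 + 1 + 4 + 4 + 11 + 3 = 92

92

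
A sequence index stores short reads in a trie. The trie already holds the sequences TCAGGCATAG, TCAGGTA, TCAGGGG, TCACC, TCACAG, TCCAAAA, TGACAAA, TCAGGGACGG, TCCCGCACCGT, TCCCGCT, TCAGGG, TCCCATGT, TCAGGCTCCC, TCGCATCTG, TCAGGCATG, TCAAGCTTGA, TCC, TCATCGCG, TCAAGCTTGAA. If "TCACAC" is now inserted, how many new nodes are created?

The longest prefix of "TCACAC" already in the trie is "TCACA" (length 5).
So 6 − 5 = 1 new nodes.

1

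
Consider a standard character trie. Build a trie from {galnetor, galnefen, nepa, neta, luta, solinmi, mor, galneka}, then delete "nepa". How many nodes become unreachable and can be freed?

2

Walk "nepa" from the leaf back toward the root, removing each node that no remaining word uses.
The suffix "pa" (2 nodes) is used only by "nepa"; the node for "ne" still has the child "t", so pruning stops there.
Nodes removed: 2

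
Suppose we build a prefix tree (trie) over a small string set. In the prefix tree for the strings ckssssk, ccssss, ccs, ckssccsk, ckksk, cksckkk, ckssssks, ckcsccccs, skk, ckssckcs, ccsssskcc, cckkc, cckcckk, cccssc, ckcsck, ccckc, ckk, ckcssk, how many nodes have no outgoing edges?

14

A leaf is a node with no children — equivalently, the end of a word that is not a proper prefix of any other stored word.
Those words: "ccckc", "cccssc", "cckcckk", "cckkc", "ccsssskcc", "ckcsccccs", "ckcsck", "ckcssk", "ckksk", "cksckkk", "ckssccsk", "ckssckcs", "ckssssks", "skk"
Leaf count: 14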